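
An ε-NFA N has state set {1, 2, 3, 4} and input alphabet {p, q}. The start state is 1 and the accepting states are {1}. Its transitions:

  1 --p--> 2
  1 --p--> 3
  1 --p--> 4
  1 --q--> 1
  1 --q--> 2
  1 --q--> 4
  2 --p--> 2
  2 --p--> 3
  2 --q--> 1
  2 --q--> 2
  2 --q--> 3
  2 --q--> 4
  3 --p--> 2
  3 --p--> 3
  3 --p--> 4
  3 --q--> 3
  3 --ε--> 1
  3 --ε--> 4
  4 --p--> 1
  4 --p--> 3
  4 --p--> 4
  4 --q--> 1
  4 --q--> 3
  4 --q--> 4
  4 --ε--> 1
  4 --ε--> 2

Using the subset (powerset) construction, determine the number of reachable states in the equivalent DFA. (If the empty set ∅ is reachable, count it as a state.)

3

Start state of the DFA: {1} (ε-closure of the NFA start).
{1} --p--> {1, 2, 3, 4}  [new]
{1} --q--> {1, 2, 4}  [new]
{1, 2, 3, 4} --p--> {1, 2, 3, 4}  [seen]
{1, 2, 3, 4} --q--> {1, 2, 3, 4}  [seen]
{1, 2, 4} --p--> {1, 2, 3, 4}  [seen]
{1, 2, 4} --q--> {1, 2, 3, 4}  [seen]
Reachable DFA states: {1}, {1, 2, 3, 4}, {1, 2, 4}.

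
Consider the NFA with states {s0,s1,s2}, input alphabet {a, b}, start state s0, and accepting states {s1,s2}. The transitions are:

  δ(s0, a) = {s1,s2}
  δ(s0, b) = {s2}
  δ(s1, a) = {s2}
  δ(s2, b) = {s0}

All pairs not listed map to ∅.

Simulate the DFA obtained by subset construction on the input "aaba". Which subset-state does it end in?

{s1,s2}

Start: {s0}.
δ(s0,a) = {s1,s2}.
Union: {s1,s2}.
After a: {s1,s2}.
δ(s1,a) = {s2}; δ(s2,a) = ∅.
Union: {s2}.
After a: {s2}.
δ(s2,b) = {s0}.
Union: {s0}.
After b: {s0}.
δ(s0,a) = {s1,s2}.
Union: {s1,s2}.
After a: {s1,s2}.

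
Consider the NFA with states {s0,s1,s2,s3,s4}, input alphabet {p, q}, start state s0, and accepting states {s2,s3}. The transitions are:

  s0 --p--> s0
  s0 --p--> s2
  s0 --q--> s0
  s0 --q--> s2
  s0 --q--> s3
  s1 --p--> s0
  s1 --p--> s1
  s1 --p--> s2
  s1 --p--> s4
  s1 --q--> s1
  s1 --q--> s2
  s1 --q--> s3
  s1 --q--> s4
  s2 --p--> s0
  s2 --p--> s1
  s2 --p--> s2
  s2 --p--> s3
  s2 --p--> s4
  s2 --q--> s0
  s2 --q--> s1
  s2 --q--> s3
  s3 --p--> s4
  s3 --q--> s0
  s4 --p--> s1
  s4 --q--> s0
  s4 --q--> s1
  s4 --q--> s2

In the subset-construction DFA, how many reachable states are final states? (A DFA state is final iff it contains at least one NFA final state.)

4

Start state of the DFA: {s0}.
{s0} --p--> {s0,s2}  [new]
{s0} --q--> {s0,s2,s3}  [new]
{s0,s2} --p--> {s0,s1,s2,s3,s4}  [new]
{s0,s2} --q--> {s0,s1,s2,s3}  [new]
{s0,s2,s3} --p--> {s0,s1,s2,s3,s4}  [seen]
{s0,s2,s3} --q--> {s0,s1,s2,s3}  [seen]
{s0,s1,s2,s3,s4} --p--> {s0,s1,s2,s3,s4}  [seen]
{s0,s1,s2,s3,s4} --q--> {s0,s1,s2,s3,s4}  [seen]
{s0,s1,s2,s3} --p--> {s0,s1,s2,s3,s4}  [seen]
{s0,s1,s2,s3} --q--> {s0,s1,s2,s3,s4}  [seen]
Reachable DFA states: {s0}, {s0,s2}, {s0,s2,s3}, {s0,s1,s2,s3,s4}, {s0,s1,s2,s3}.
Accepting DFA states (contain an NFA accepting state): {s0,s2}, {s0,s2,s3}, {s0,s1,s2,s3,s4}, {s0,s1,s2,s3}.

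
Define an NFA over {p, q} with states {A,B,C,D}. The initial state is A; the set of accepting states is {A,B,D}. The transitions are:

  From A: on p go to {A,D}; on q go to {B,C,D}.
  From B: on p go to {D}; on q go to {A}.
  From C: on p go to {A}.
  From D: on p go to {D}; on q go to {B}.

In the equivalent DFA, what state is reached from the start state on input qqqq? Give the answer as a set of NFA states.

{A,B,C,D}

Start: {A}.
δ(A,q) = {B,C,D}.
Union: {B,C,D}.
After q: {B,C,D}.
δ(B,q) = {A}; δ(C,q) = ∅; δ(D,q) = {B}.
Union: {A,B}.
After q: {A,B}.
δ(A,q) = {B,C,D}; δ(B,q) = {A}.
Union: {A,B,C,D}.
After q: {A,B,C,D}.
δ(A,q) = {B,C,D}; δ(B,q) = {A}; δ(C,q) = ∅; δ(D,q) = {B}.
Union: {A,B,C,D}.
After q: {A,B,C,D}.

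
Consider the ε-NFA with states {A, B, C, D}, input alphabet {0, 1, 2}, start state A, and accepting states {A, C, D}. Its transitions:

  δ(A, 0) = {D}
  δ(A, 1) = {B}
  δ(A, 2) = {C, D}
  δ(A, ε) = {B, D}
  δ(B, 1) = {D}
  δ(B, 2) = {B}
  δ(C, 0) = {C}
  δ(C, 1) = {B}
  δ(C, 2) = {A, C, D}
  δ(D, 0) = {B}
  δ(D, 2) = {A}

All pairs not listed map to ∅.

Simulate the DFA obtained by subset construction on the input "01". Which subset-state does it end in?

Start: {A, B, D}.
δ(A,0) = {D}; δ(B,0) = ∅; δ(D,0) = {B}.
Union: {B, D}.
After 0: {B, D}.
δ(B,1) = {D}; δ(D,1) = ∅.
Union: {D}.
After 1: {D}.

{D}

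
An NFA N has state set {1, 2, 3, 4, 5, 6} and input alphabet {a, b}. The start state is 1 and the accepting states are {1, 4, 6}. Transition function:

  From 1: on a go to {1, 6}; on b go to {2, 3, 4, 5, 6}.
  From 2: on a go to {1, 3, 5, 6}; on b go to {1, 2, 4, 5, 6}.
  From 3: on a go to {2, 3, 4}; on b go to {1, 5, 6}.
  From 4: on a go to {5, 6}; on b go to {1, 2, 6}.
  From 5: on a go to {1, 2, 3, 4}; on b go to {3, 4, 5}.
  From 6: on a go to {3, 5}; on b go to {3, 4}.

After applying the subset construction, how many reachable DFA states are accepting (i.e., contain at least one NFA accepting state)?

Start state of the DFA: {1}.
{1} --a--> {1, 6}  [new]
{1} --b--> {2, 3, 4, 5, 6}  [new]
{1, 6} --a--> {1, 3, 5, 6}  [new]
{1, 6} --b--> {2, 3, 4, 5, 6}  [seen]
{2, 3, 4, 5, 6} --a--> {1, 2, 3, 4, 5, 6}  [new]
{2, 3, 4, 5, 6} --b--> {1, 2, 3, 4, 5, 6}  [seen]
{1, 3, 5, 6} --a--> {1, 2, 3, 4, 5, 6}  [seen]
{1, 3, 5, 6} --b--> {1, 2, 3, 4, 5, 6}  [seen]
{1, 2, 3, 4, 5, 6} --a--> {1, 2, 3, 4, 5, 6}  [seen]
{1, 2, 3, 4, 5, 6} --b--> {1, 2, 3, 4, 5, 6}  [seen]
Reachable DFA states: {1}, {1, 6}, {2, 3, 4, 5, 6}, {1, 3, 5, 6}, {1, 2, 3, 4, 5, 6}.
Accepting DFA states (contain an NFA accepting state): {1}, {1, 6}, {2, 3, 4, 5, 6}, {1, 3, 5, 6}, {1, 2, 3, 4, 5, 6}.

5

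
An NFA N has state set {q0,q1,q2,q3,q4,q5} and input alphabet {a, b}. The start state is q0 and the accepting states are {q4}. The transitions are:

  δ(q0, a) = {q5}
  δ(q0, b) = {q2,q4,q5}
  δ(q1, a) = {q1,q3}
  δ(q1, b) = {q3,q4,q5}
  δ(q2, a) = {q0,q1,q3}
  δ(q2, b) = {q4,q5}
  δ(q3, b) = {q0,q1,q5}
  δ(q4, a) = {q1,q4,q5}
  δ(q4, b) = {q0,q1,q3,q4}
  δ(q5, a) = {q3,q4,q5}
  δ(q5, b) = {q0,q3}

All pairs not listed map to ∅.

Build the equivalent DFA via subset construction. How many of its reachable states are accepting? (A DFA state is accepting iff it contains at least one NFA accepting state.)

6

Start state of the DFA: {q0}.
{q0} --a--> {q5}  [new]
{q0} --b--> {q2,q4,q5}  [new]
{q5} --a--> {q3,q4,q5}  [new]
{q5} --b--> {q0,q3}  [new]
{q2,q4,q5} --a--> {q0,q1,q3,q4,q5}  [new]
{q2,q4,q5} --b--> {q0,q1,q3,q4,q5}  [seen]
{q3,q4,q5} --a--> {q1,q3,q4,q5}  [new]
{q3,q4,q5} --b--> {q0,q1,q3,q4,q5}  [seen]
{q0,q3} --a--> {q5}  [seen]
{q0,q3} --b--> {q0,q1,q2,q4,q5}  [new]
{q0,q1,q3,q4,q5} --a--> {q1,q3,q4,q5}  [seen]
{q0,q1,q3,q4,q5} --b--> {q0,q1,q2,q3,q4,q5}  [new]
{q1,q3,q4,q5} --a--> {q1,q3,q4,q5}  [seen]
{q1,q3,q4,q5} --b--> {q0,q1,q3,q4,q5}  [seen]
{q0,q1,q2,q4,q5} --a--> {q0,q1,q3,q4,q5}  [seen]
{q0,q1,q2,q4,q5} --b--> {q0,q1,q2,q3,q4,q5}  [seen]
{q0,q1,q2,q3,q4,q5} --a--> {q0,q1,q3,q4,q5}  [seen]
{q0,q1,q2,q3,q4,q5} --b--> {q0,q1,q2,q3,q4,q5}  [seen]
Reachable DFA states: {q0}, {q5}, {q2,q4,q5}, {q3,q4,q5}, {q0,q3}, {q0,q1,q3,q4,q5}, {q1,q3,q4,q5}, {q0,q1,q2,q4,q5}, {q0,q1,q2,q3,q4,q5}.
Accepting DFA states (contain an NFA accepting state): {q2,q4,q5}, {q3,q4,q5}, {q0,q1,q3,q4,q5}, {q1,q3,q4,q5}, {q0,q1,q2,q4,q5}, {q0,q1,q2,q3,q4,q5}.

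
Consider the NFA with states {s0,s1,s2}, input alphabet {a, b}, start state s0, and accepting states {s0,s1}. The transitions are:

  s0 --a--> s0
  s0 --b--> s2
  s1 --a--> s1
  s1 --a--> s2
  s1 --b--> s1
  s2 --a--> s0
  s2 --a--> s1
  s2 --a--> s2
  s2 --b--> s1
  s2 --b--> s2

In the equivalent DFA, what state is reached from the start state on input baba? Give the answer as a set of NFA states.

{s0,s1,s2}

Start: {s0}.
δ(s0,b) = {s2}.
Union: {s2}.
After b: {s2}.
δ(s2,a) = {s0,s1,s2}.
Union: {s0,s1,s2}.
After a: {s0,s1,s2}.
δ(s0,b) = {s2}; δ(s1,b) = {s1}; δ(s2,b) = {s1,s2}.
Union: {s1,s2}.
After b: {s1,s2}.
δ(s1,a) = {s1,s2}; δ(s2,a) = {s0,s1,s2}.
Union: {s0,s1,s2}.
After a: {s0,s1,s2}.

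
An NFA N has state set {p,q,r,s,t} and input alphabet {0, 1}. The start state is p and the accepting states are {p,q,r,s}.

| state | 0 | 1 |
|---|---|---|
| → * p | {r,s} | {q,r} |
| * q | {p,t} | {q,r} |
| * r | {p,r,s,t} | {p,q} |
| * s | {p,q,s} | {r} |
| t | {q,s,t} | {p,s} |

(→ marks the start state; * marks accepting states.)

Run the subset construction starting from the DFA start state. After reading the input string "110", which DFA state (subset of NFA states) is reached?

{p,r,s,t}

Start: {p}.
δ(p,1) = {q,r}.
Union: {q,r}.
After 1: {q,r}.
δ(q,1) = {q,r}; δ(r,1) = {p,q}.
Union: {p,q,r}.
After 1: {p,q,r}.
δ(p,0) = {r,s}; δ(q,0) = {p,t}; δ(r,0) = {p,r,s,t}.
Union: {p,r,s,t}.
After 0: {p,r,s,t}.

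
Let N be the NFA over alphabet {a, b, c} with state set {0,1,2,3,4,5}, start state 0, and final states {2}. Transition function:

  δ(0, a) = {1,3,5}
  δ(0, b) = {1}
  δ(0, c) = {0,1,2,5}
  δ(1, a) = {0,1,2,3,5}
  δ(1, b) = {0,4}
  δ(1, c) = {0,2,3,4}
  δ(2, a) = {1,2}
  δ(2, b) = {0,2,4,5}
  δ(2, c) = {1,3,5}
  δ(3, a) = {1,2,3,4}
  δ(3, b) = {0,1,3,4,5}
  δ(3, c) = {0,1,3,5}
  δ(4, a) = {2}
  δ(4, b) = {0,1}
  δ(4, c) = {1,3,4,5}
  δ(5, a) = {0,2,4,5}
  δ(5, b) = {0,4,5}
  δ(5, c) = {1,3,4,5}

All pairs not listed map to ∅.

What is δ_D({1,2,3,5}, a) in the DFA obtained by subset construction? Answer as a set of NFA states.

δ(1,a) = {0,1,2,3,5}; δ(2,a) = {1,2}; δ(3,a) = {1,2,3,4}; δ(5,a) = {0,2,4,5}.
Union: {0,1,2,3,4,5}.

{0,1,2,3,4,5}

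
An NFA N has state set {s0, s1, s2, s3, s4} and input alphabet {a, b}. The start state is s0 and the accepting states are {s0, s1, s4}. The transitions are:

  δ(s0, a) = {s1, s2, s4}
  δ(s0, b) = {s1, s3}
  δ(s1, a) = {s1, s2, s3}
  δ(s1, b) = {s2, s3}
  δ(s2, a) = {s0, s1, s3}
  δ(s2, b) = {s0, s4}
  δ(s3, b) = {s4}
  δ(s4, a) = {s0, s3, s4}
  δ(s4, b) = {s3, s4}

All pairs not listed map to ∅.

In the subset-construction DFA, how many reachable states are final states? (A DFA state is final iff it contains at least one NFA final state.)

12

Start state of the DFA: {s0}.
{s0} --a--> {s1, s2, s4}  [new]
{s0} --b--> {s1, s3}  [new]
{s1, s2, s4} --a--> {s0, s1, s2, s3, s4}  [new]
{s1, s2, s4} --b--> {s0, s2, s3, s4}  [new]
{s1, s3} --a--> {s1, s2, s3}  [new]
{s1, s3} --b--> {s2, s3, s4}  [new]
{s0, s1, s2, s3, s4} --a--> {s0, s1, s2, s3, s4}  [seen]
{s0, s1, s2, s3, s4} --b--> {s0, s1, s2, s3, s4}  [seen]
{s0, s2, s3, s4} --a--> {s0, s1, s2, s3, s4}  [seen]
{s0, s2, s3, s4} --b--> {s0, s1, s3, s4}  [new]
{s1, s2, s3} --a--> {s0, s1, s2, s3}  [new]
{s1, s2, s3} --b--> {s0, s2, s3, s4}  [seen]
{s2, s3, s4} --a--> {s0, s1, s3, s4}  [seen]
{s2, s3, s4} --b--> {s0, s3, s4}  [new]
{s0, s1, s3, s4} --a--> {s0, s1, s2, s3, s4}  [seen]
{s0, s1, s3, s4} --b--> {s1, s2, s3, s4}  [new]
{s0, s1, s2, s3} --a--> {s0, s1, s2, s3, s4}  [seen]
{s0, s1, s2, s3} --b--> {s0, s1, s2, s3, s4}  [seen]
{s0, s3, s4} --a--> {s0, s1, s2, s3, s4}  [seen]
{s0, s3, s4} --b--> {s1, s3, s4}  [new]
{s1, s2, s3, s4} --a--> {s0, s1, s2, s3, s4}  [seen]
{s1, s2, s3, s4} --b--> {s0, s2, s3, s4}  [seen]
{s1, s3, s4} --a--> {s0, s1, s2, s3, s4}  [seen]
{s1, s3, s4} --b--> {s2, s3, s4}  [seen]
Reachable DFA states: {s0}, {s1, s2, s4}, {s1, s3}, {s0, s1, s2, s3, s4}, {s0, s2, s3, s4}, {s1, s2, s3}, {s2, s3, s4}, {s0, s1, s3, s4}, {s0, s1, s2, s3}, {s0, s3, s4}, {s1, s2, s3, s4}, {s1, s3, s4}.
Accepting DFA states (contain an NFA accepting state): {s0}, {s1, s2, s4}, {s1, s3}, {s0, s1, s2, s3, s4}, {s0, s2, s3, s4}, {s1, s2, s3}, {s2, s3, s4}, {s0, s1, s3, s4}, {s0, s1, s2, s3}, {s0, s3, s4}, {s1, s2, s3, s4}, {s1, s3, s4}.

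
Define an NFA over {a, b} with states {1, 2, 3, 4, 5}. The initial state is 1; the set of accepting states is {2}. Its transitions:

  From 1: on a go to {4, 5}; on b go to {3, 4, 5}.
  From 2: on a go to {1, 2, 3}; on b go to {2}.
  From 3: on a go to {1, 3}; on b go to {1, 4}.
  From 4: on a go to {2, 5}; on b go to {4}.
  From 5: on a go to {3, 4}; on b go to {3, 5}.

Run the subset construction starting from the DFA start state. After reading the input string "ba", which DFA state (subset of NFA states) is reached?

{1, 2, 3, 4, 5}

Start: {1}.
δ(1,b) = {3, 4, 5}.
Union: {3, 4, 5}.
After b: {3, 4, 5}.
δ(3,a) = {1, 3}; δ(4,a) = {2, 5}; δ(5,a) = {3, 4}.
Union: {1, 2, 3, 4, 5}.
After a: {1, 2, 3, 4, 5}.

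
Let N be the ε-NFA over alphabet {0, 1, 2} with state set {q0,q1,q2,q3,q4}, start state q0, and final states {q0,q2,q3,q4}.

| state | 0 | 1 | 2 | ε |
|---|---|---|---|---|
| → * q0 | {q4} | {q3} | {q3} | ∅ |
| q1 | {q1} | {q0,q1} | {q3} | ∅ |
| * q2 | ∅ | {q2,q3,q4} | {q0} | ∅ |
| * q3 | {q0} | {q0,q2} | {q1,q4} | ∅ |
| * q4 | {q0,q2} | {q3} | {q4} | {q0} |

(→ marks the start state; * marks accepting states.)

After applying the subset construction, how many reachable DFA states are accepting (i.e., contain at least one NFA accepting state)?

15

Start state of the DFA: {q0} (ε-closure of the NFA start).
{q0} --0--> {q0,q4}  [new]
{q0} --1--> {q3}  [new]
{q0} --2--> {q3}  [seen]
{q0,q4} --0--> {q0,q2,q4}  [new]
{q0,q4} --1--> {q3}  [seen]
{q0,q4} --2--> {q0,q3,q4}  [new]
{q3} --0--> {q0}  [seen]
{q3} --1--> {q0,q2}  [new]
{q3} --2--> {q0,q1,q4}  [new]
{q0,q2,q4} --0--> {q0,q2,q4}  [seen]
{q0,q2,q4} --1--> {q0,q2,q3,q4}  [new]
{q0,q2,q4} --2--> {q0,q3,q4}  [seen]
{q0,q3,q4} --0--> {q0,q2,q4}  [seen]
{q0,q3,q4} --1--> {q0,q2,q3}  [new]
{q0,q3,q4} --2--> {q0,q1,q3,q4}  [new]
{q0,q2} --0--> {q0,q4}  [seen]
{q0,q2} --1--> {q0,q2,q3,q4}  [seen]
{q0,q2} --2--> {q0,q3}  [new]
{q0,q1,q4} --0--> {q0,q1,q2,q4}  [new]
{q0,q1,q4} --1--> {q0,q1,q3}  [new]
{q0,q1,q4} --2--> {q0,q3,q4}  [seen]
{q0,q2,q3,q4} --0--> {q0,q2,q4}  [seen]
{q0,q2,q3,q4} --1--> {q0,q2,q3,q4}  [seen]
{q0,q2,q3,q4} --2--> {q0,q1,q3,q4}  [seen]
{q0,q2,q3} --0--> {q0,q4}  [seen]
{q0,q2,q3} --1--> {q0,q2,q3,q4}  [seen]
{q0,q2,q3} --2--> {q0,q1,q3,q4}  [seen]
{q0,q1,q3,q4} --0--> {q0,q1,q2,q4}  [seen]
{q0,q1,q3,q4} --1--> {q0,q1,q2,q3}  [new]
{q0,q1,q3,q4} --2--> {q0,q1,q3,q4}  [seen]
{q0,q3} --0--> {q0,q4}  [seen]
{q0,q3} --1--> {q0,q2,q3}  [seen]
{q0,q3} --2--> {q0,q1,q3,q4}  [seen]
{q0,q1,q2,q4} --0--> {q0,q1,q2,q4}  [seen]
{q0,q1,q2,q4} --1--> {q0,q1,q2,q3,q4}  [new]
{q0,q1,q2,q4} --2--> {q0,q3,q4}  [seen]
{q0,q1,q3} --0--> {q0,q1,q4}  [seen]
{q0,q1,q3} --1--> {q0,q1,q2,q3}  [seen]
{q0,q1,q3} --2--> {q0,q1,q3,q4}  [seen]
{q0,q1,q2,q3} --0--> {q0,q1,q4}  [seen]
{q0,q1,q2,q3} --1--> {q0,q1,q2,q3,q4}  [seen]
{q0,q1,q2,q3} --2--> {q0,q1,q3,q4}  [seen]
{q0,q1,q2,q3,q4} --0--> {q0,q1,q2,q4}  [seen]
{q0,q1,q2,q3,q4} --1--> {q0,q1,q2,q3,q4}  [seen]
{q0,q1,q2,q3,q4} --2--> {q0,q1,q3,q4}  [seen]
Reachable DFA states: {q0}, {q0,q4}, {q3}, {q0,q2,q4}, {q0,q3,q4}, {q0,q2}, {q0,q1,q4}, {q0,q2,q3,q4}, {q0,q2,q3}, {q0,q1,q3,q4}, {q0,q3}, {q0,q1,q2,q4}, {q0,q1,q3}, {q0,q1,q2,q3}, {q0,q1,q2,q3,q4}.
Accepting DFA states (contain an NFA accepting state): {q0}, {q0,q4}, {q3}, {q0,q2,q4}, {q0,q3,q4}, {q0,q2}, {q0,q1,q4}, {q0,q2,q3,q4}, {q0,q2,q3}, {q0,q1,q3,q4}, {q0,q3}, {q0,q1,q2,q4}, {q0,q1,q3}, {q0,q1,q2,q3}, {q0,q1,q2,q3,q4}.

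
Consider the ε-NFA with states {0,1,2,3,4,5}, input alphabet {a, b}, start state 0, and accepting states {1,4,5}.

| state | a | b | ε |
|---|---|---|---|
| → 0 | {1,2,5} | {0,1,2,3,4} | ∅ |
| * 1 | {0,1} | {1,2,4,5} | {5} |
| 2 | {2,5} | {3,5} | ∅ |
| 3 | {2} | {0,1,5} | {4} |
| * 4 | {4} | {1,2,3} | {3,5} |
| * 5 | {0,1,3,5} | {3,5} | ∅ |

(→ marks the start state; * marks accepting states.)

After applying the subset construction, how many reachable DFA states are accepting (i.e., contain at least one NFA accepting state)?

Start state of the DFA: {0} (ε-closure of the NFA start).
{0} --a--> {1,2,5}  [new]
{0} --b--> {0,1,2,3,4,5}  [new]
{1,2,5} --a--> {0,1,2,3,4,5}  [seen]
{1,2,5} --b--> {1,2,3,4,5}  [new]
{0,1,2,3,4,5} --a--> {0,1,2,3,4,5}  [seen]
{0,1,2,3,4,5} --b--> {0,1,2,3,4,5}  [seen]
{1,2,3,4,5} --a--> {0,1,2,3,4,5}  [seen]
{1,2,3,4,5} --b--> {0,1,2,3,4,5}  [seen]
Reachable DFA states: {0}, {1,2,5}, {0,1,2,3,4,5}, {1,2,3,4,5}.
Accepting DFA states (contain an NFA accepting state): {1,2,5}, {0,1,2,3,4,5}, {1,2,3,4,5}.

3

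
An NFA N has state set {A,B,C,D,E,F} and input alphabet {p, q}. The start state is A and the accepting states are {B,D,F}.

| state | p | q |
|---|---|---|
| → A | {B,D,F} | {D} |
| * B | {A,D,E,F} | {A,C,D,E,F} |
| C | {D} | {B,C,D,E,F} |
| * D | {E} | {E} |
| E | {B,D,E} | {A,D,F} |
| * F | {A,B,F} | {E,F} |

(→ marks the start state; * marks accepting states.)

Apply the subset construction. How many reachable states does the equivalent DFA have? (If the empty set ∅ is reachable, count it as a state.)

11

Start state of the DFA: {A}.
{A} --p--> {B,D,F}  [new]
{A} --q--> {D}  [new]
{B,D,F} --p--> {A,B,D,E,F}  [new]
{B,D,F} --q--> {A,C,D,E,F}  [new]
{D} --p--> {E}  [new]
{D} --q--> {E}  [seen]
{A,B,D,E,F} --p--> {A,B,D,E,F}  [seen]
{A,B,D,E,F} --q--> {A,C,D,E,F}  [seen]
{A,C,D,E,F} --p--> {A,B,D,E,F}  [seen]
{A,C,D,E,F} --q--> {A,B,C,D,E,F}  [new]
{E} --p--> {B,D,E}  [new]
{E} --q--> {A,D,F}  [new]
{A,B,C,D,E,F} --p--> {A,B,D,E,F}  [seen]
{A,B,C,D,E,F} --q--> {A,B,C,D,E,F}  [seen]
{B,D,E} --p--> {A,B,D,E,F}  [seen]
{B,D,E} --q--> {A,C,D,E,F}  [seen]
{A,D,F} --p--> {A,B,D,E,F}  [seen]
{A,D,F} --q--> {D,E,F}  [new]
{D,E,F} --p--> {A,B,D,E,F}  [seen]
{D,E,F} --q--> {A,D,E,F}  [new]
{A,D,E,F} --p--> {A,B,D,E,F}  [seen]
{A,D,E,F} --q--> {A,D,E,F}  [seen]
Reachable DFA states: {A}, {B,D,F}, {D}, {A,B,D,E,F}, {A,C,D,E,F}, {E}, {A,B,C,D,E,F}, {B,D,E}, {A,D,F}, {D,E,F}, {A,D,E,F}.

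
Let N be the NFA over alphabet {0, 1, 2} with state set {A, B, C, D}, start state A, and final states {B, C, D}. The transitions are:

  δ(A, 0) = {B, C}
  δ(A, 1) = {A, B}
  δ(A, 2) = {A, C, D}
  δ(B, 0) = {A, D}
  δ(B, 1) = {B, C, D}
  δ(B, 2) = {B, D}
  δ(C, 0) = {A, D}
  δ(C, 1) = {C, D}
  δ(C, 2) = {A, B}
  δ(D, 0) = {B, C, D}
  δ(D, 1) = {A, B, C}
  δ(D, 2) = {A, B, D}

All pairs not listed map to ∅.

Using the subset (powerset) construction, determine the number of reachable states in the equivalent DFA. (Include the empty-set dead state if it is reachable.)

9

Start state of the DFA: {A}.
{A} --0--> {B, C}  [new]
{A} --1--> {A, B}  [new]
{A} --2--> {A, C, D}  [new]
{B, C} --0--> {A, D}  [new]
{B, C} --1--> {B, C, D}  [new]
{B, C} --2--> {A, B, D}  [new]
{A, B} --0--> {A, B, C, D}  [new]
{A, B} --1--> {A, B, C, D}  [seen]
{A, B} --2--> {A, B, C, D}  [seen]
{A, C, D} --0--> {A, B, C, D}  [seen]
{A, C, D} --1--> {A, B, C, D}  [seen]
{A, C, D} --2--> {A, B, C, D}  [seen]
{A, D} --0--> {B, C, D}  [seen]
{A, D} --1--> {A, B, C}  [new]
{A, D} --2--> {A, B, C, D}  [seen]
{B, C, D} --0--> {A, B, C, D}  [seen]
{B, C, D} --1--> {A, B, C, D}  [seen]
{B, C, D} --2--> {A, B, D}  [seen]
{A, B, D} --0--> {A, B, C, D}  [seen]
{A, B, D} --1--> {A, B, C, D}  [seen]
{A, B, D} --2--> {A, B, C, D}  [seen]
{A, B, C, D} --0--> {A, B, C, D}  [seen]
{A, B, C, D} --1--> {A, B, C, D}  [seen]
{A, B, C, D} --2--> {A, B, C, D}  [seen]
{A, B, C} --0--> {A, B, C, D}  [seen]
{A, B, C} --1--> {A, B, C, D}  [seen]
{A, B, C} --2--> {A, B, C, D}  [seen]
Reachable DFA states: {A}, {B, C}, {A, B}, {A, C, D}, {A, D}, {B, C, D}, {A, B, D}, {A, B, C, D}, {A, B, C}.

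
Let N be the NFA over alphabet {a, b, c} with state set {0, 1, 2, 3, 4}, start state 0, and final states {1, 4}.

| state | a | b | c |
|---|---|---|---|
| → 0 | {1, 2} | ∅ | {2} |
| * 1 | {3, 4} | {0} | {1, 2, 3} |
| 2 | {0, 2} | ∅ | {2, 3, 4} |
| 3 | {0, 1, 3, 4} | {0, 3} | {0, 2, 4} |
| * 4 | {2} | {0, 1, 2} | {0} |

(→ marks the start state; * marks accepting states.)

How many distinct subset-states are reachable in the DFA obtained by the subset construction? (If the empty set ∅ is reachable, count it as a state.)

Start state of the DFA: {0}.
{0} --a--> {1, 2}  [new]
{0} --b--> ∅  [new]
{0} --c--> {2}  [new]
{1, 2} --a--> {0, 2, 3, 4}  [new]
{1, 2} --b--> {0}  [seen]
{1, 2} --c--> {1, 2, 3, 4}  [new]
∅ --a--> ∅  [seen]
∅ --b--> ∅  [seen]
∅ --c--> ∅  [seen]
{2} --a--> {0, 2}  [new]
{2} --b--> ∅  [seen]
{2} --c--> {2, 3, 4}  [new]
{0, 2, 3, 4} --a--> {0, 1, 2, 3, 4}  [new]
{0, 2, 3, 4} --b--> {0, 1, 2, 3}  [new]
{0, 2, 3, 4} --c--> {0, 2, 3, 4}  [seen]
{1, 2, 3, 4} --a--> {0, 1, 2, 3, 4}  [seen]
{1, 2, 3, 4} --b--> {0, 1, 2, 3}  [seen]
{1, 2, 3, 4} --c--> {0, 1, 2, 3, 4}  [seen]
{0, 2} --a--> {0, 1, 2}  [new]
{0, 2} --b--> ∅  [seen]
{0, 2} --c--> {2, 3, 4}  [seen]
{2, 3, 4} --a--> {0, 1, 2, 3, 4}  [seen]
{2, 3, 4} --b--> {0, 1, 2, 3}  [seen]
{2, 3, 4} --c--> {0, 2, 3, 4}  [seen]
{0, 1, 2, 3, 4} --a--> {0, 1, 2, 3, 4}  [seen]
{0, 1, 2, 3, 4} --b--> {0, 1, 2, 3}  [seen]
{0, 1, 2, 3, 4} --c--> {0, 1, 2, 3, 4}  [seen]
{0, 1, 2, 3} --a--> {0, 1, 2, 3, 4}  [seen]
{0, 1, 2, 3} --b--> {0, 3}  [new]
{0, 1, 2, 3} --c--> {0, 1, 2, 3, 4}  [seen]
{0, 1, 2} --a--> {0, 1, 2, 3, 4}  [seen]
{0, 1, 2} --b--> {0}  [seen]
{0, 1, 2} --c--> {1, 2, 3, 4}  [seen]
{0, 3} --a--> {0, 1, 2, 3, 4}  [seen]
{0, 3} --b--> {0, 3}  [seen]
{0, 3} --c--> {0, 2, 4}  [new]
{0, 2, 4} --a--> {0, 1, 2}  [seen]
{0, 2, 4} --b--> {0, 1, 2}  [seen]
{0, 2, 4} --c--> {0, 2, 3, 4}  [seen]
Reachable DFA states: {0}, {1, 2}, ∅, {2}, {0, 2, 3, 4}, {1, 2, 3, 4}, {0, 2}, {2, 3, 4}, {0, 1, 2, 3, 4}, {0, 1, 2, 3}, {0, 1, 2}, {0, 3}, {0, 2, 4}.

13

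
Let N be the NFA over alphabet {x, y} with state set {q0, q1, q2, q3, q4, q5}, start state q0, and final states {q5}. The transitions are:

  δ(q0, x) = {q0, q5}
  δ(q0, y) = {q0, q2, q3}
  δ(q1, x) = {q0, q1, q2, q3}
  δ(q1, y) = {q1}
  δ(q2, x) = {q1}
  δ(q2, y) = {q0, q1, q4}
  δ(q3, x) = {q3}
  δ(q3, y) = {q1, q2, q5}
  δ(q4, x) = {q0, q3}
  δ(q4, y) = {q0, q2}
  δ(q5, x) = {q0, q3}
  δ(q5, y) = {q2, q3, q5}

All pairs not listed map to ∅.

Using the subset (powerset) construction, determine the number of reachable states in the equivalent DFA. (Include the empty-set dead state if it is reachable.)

Start state of the DFA: {q0}.
{q0} --x--> {q0, q5}  [new]
{q0} --y--> {q0, q2, q3}  [new]
{q0, q5} --x--> {q0, q3, q5}  [new]
{q0, q5} --y--> {q0, q2, q3, q5}  [new]
{q0, q2, q3} --x--> {q0, q1, q3, q5}  [new]
{q0, q2, q3} --y--> {q0, q1, q2, q3, q4, q5}  [new]
{q0, q3, q5} --x--> {q0, q3, q5}  [seen]
{q0, q3, q5} --y--> {q0, q1, q2, q3, q5}  [new]
{q0, q2, q3, q5} --x--> {q0, q1, q3, q5}  [seen]
{q0, q2, q3, q5} --y--> {q0, q1, q2, q3, q4, q5}  [seen]
{q0, q1, q3, q5} --x--> {q0, q1, q2, q3, q5}  [seen]
{q0, q1, q3, q5} --y--> {q0, q1, q2, q3, q5}  [seen]
{q0, q1, q2, q3, q4, q5} --x--> {q0, q1, q2, q3, q5}  [seen]
{q0, q1, q2, q3, q4, q5} --y--> {q0, q1, q2, q3, q4, q5}  [seen]
{q0, q1, q2, q3, q5} --x--> {q0, q1, q2, q3, q5}  [seen]
{q0, q1, q2, q3, q5} --y--> {q0, q1, q2, q3, q4, q5}  [seen]
Reachable DFA states: {q0}, {q0, q5}, {q0, q2, q3}, {q0, q3, q5}, {q0, q2, q3, q5}, {q0, q1, q3, q5}, {q0, q1, q2, q3, q4, q5}, {q0, q1, q2, q3, q5}.

8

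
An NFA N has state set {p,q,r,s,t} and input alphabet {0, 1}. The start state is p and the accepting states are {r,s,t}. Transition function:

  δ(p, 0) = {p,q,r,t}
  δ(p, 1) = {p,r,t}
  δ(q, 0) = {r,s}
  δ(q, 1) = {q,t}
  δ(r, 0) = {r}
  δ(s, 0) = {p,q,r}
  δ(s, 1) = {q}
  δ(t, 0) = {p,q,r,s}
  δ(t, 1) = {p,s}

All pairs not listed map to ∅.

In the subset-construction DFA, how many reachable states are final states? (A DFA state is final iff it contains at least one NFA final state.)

Start state of the DFA: {p}.
{p} --0--> {p,q,r,t}  [new]
{p} --1--> {p,r,t}  [new]
{p,q,r,t} --0--> {p,q,r,s,t}  [new]
{p,q,r,t} --1--> {p,q,r,s,t}  [seen]
{p,r,t} --0--> {p,q,r,s,t}  [seen]
{p,r,t} --1--> {p,r,s,t}  [new]
{p,q,r,s,t} --0--> {p,q,r,s,t}  [seen]
{p,q,r,s,t} --1--> {p,q,r,s,t}  [seen]
{p,r,s,t} --0--> {p,q,r,s,t}  [seen]
{p,r,s,t} --1--> {p,q,r,s,t}  [seen]
Reachable DFA states: {p}, {p,q,r,t}, {p,r,t}, {p,q,r,s,t}, {p,r,s,t}.
Accepting DFA states (contain an NFA accepting state): {p,q,r,t}, {p,r,t}, {p,q,r,s,t}, {p,r,s,t}.

4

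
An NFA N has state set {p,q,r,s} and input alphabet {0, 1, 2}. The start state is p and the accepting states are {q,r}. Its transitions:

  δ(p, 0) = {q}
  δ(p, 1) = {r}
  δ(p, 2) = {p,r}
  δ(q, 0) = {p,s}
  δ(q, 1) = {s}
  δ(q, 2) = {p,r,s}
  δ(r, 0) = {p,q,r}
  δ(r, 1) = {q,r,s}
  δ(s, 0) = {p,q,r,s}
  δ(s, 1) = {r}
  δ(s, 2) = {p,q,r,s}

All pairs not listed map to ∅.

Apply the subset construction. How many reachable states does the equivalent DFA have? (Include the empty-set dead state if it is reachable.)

11

Start state of the DFA: {p}.
{p} --0--> {q}  [new]
{p} --1--> {r}  [new]
{p} --2--> {p,r}  [new]
{q} --0--> {p,s}  [new]
{q} --1--> {s}  [new]
{q} --2--> {p,r,s}  [new]
{r} --0--> {p,q,r}  [new]
{r} --1--> {q,r,s}  [new]
{r} --2--> ∅  [new]
{p,r} --0--> {p,q,r}  [seen]
{p,r} --1--> {q,r,s}  [seen]
{p,r} --2--> {p,r}  [seen]
{p,s} --0--> {p,q,r,s}  [new]
{p,s} --1--> {r}  [seen]
{p,s} --2--> {p,q,r,s}  [seen]
{s} --0--> {p,q,r,s}  [seen]
{s} --1--> {r}  [seen]
{s} --2--> {p,q,r,s}  [seen]
{p,r,s} --0--> {p,q,r,s}  [seen]
{p,r,s} --1--> {q,r,s}  [seen]
{p,r,s} --2--> {p,q,r,s}  [seen]
{p,q,r} --0--> {p,q,r,s}  [seen]
{p,q,r} --1--> {q,r,s}  [seen]
{p,q,r} --2--> {p,r,s}  [seen]
{q,r,s} --0--> {p,q,r,s}  [seen]
{q,r,s} --1--> {q,r,s}  [seen]
{q,r,s} --2--> {p,q,r,s}  [seen]
∅ --0--> ∅  [seen]
∅ --1--> ∅  [seen]
∅ --2--> ∅  [seen]
{p,q,r,s} --0--> {p,q,r,s}  [seen]
{p,q,r,s} --1--> {q,r,s}  [seen]
{p,q,r,s} --2--> {p,q,r,s}  [seen]
Reachable DFA states: {p}, {q}, {r}, {p,r}, {p,s}, {s}, {p,r,s}, {p,q,r}, {q,r,s}, ∅, {p,q,r,s}.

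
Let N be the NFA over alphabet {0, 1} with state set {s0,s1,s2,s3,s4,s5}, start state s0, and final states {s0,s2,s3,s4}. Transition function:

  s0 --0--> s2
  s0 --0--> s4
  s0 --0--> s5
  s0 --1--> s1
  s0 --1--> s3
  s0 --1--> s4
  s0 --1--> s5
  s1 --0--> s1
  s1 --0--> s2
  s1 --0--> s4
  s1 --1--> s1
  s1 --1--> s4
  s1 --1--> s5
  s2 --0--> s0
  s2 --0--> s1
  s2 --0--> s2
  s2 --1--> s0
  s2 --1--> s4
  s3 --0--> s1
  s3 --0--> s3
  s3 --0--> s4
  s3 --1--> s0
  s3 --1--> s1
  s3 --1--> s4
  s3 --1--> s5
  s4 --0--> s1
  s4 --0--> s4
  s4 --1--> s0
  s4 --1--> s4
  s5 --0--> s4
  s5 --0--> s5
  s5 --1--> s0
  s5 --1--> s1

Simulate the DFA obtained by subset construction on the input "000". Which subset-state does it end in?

{s0,s1,s2,s4,s5}

Start: {s0}.
δ(s0,0) = {s2,s4,s5}.
Union: {s2,s4,s5}.
After 0: {s2,s4,s5}.
δ(s2,0) = {s0,s1,s2}; δ(s4,0) = {s1,s4}; δ(s5,0) = {s4,s5}.
Union: {s0,s1,s2,s4,s5}.
After 0: {s0,s1,s2,s4,s5}.
δ(s0,0) = {s2,s4,s5}; δ(s1,0) = {s1,s2,s4}; δ(s2,0) = {s0,s1,s2}; δ(s4,0) = {s1,s4}; δ(s5,0) = {s4,s5}.
Union: {s0,s1,s2,s4,s5}.
After 0: {s0,s1,s2,s4,s5}.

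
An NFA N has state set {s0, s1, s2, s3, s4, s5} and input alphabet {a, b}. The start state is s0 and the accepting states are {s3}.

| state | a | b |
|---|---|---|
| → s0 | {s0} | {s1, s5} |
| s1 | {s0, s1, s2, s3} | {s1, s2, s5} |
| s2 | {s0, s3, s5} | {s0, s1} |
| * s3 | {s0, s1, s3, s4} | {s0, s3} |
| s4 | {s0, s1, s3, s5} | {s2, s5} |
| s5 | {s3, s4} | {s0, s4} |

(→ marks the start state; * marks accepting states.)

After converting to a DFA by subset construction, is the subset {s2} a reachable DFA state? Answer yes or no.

Start state of the DFA: {s0}.
{s0} --a--> {s0}  [seen]
{s0} --b--> {s1, s5}  [new]
{s1, s5} --a--> {s0, s1, s2, s3, s4}  [new]
{s1, s5} --b--> {s0, s1, s2, s4, s5}  [new]
{s0, s1, s2, s3, s4} --a--> {s0, s1, s2, s3, s4, s5}  [new]
{s0, s1, s2, s3, s4} --b--> {s0, s1, s2, s3, s5}  [new]
{s0, s1, s2, s4, s5} --a--> {s0, s1, s2, s3, s4, s5}  [seen]
{s0, s1, s2, s4, s5} --b--> {s0, s1, s2, s4, s5}  [seen]
{s0, s1, s2, s3, s4, s5} --a--> {s0, s1, s2, s3, s4, s5}  [seen]
{s0, s1, s2, s3, s4, s5} --b--> {s0, s1, s2, s3, s4, s5}  [seen]
{s0, s1, s2, s3, s5} --a--> {s0, s1, s2, s3, s4, s5}  [seen]
{s0, s1, s2, s3, s5} --b--> {s0, s1, s2, s3, s4, s5}  [seen]
Reachable DFA states: {s0}, {s1, s5}, {s0, s1, s2, s3, s4}, {s0, s1, s2, s4, s5}, {s0, s1, s2, s3, s4, s5}, {s0, s1, s2, s3, s5}.
{s2} is not among them.

no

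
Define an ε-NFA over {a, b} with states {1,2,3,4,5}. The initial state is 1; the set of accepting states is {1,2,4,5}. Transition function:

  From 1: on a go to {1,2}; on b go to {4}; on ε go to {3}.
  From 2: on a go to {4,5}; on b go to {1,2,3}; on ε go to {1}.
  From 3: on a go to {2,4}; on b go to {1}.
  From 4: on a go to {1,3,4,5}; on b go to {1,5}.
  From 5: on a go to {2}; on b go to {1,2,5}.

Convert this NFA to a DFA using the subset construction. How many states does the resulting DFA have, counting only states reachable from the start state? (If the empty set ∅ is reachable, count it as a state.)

5

Start state of the DFA: {1,3} (ε-closure of the NFA start).
{1,3} --a--> {1,2,3,4}  [new]
{1,3} --b--> {1,3,4}  [new]
{1,2,3,4} --a--> {1,2,3,4,5}  [new]
{1,2,3,4} --b--> {1,2,3,4,5}  [seen]
{1,3,4} --a--> {1,2,3,4,5}  [seen]
{1,3,4} --b--> {1,3,4,5}  [new]
{1,2,3,4,5} --a--> {1,2,3,4,5}  [seen]
{1,2,3,4,5} --b--> {1,2,3,4,5}  [seen]
{1,3,4,5} --a--> {1,2,3,4,5}  [seen]
{1,3,4,5} --b--> {1,2,3,4,5}  [seen]
Reachable DFA states: {1,3}, {1,2,3,4}, {1,3,4}, {1,2,3,4,5}, {1,3,4,5}.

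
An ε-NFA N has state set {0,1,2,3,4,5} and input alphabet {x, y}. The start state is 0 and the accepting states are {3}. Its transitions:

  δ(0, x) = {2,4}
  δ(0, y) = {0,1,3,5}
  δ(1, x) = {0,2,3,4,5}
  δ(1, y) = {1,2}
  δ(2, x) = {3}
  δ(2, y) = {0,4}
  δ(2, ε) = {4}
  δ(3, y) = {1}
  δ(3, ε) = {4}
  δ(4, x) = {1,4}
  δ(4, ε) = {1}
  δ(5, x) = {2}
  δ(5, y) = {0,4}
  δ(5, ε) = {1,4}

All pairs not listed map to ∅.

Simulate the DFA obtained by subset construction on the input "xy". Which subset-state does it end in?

{0,1,2,4}

Start: {0}.
δ(0,x) = {2,4}.
Union: {2,4}.
ε-closure gives {1,2,4}.
After x: {1,2,4}.
δ(1,y) = {1,2}; δ(2,y) = {0,4}; δ(4,y) = ∅.
Union: {0,1,2,4}.
After y: {0,1,2,4}.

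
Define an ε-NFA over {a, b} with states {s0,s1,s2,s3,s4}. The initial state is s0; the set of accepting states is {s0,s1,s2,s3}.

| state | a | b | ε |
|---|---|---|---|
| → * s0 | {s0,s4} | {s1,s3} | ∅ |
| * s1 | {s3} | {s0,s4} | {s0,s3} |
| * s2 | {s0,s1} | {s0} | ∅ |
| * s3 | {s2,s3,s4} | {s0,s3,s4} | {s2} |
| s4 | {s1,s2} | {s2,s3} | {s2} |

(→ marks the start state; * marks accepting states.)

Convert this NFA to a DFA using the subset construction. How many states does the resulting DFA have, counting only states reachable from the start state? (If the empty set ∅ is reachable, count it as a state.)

Start state of the DFA: {s0} (ε-closure of the NFA start).
{s0} --a--> {s0,s2,s4}  [new]
{s0} --b--> {s0,s1,s2,s3}  [new]
{s0,s2,s4} --a--> {s0,s1,s2,s3,s4}  [new]
{s0,s2,s4} --b--> {s0,s1,s2,s3}  [seen]
{s0,s1,s2,s3} --a--> {s0,s1,s2,s3,s4}  [seen]
{s0,s1,s2,s3} --b--> {s0,s1,s2,s3,s4}  [seen]
{s0,s1,s2,s3,s4} --a--> {s0,s1,s2,s3,s4}  [seen]
{s0,s1,s2,s3,s4} --b--> {s0,s1,s2,s3,s4}  [seen]
Reachable DFA states: {s0}, {s0,s2,s4}, {s0,s1,s2,s3}, {s0,s1,s2,s3,s4}.

4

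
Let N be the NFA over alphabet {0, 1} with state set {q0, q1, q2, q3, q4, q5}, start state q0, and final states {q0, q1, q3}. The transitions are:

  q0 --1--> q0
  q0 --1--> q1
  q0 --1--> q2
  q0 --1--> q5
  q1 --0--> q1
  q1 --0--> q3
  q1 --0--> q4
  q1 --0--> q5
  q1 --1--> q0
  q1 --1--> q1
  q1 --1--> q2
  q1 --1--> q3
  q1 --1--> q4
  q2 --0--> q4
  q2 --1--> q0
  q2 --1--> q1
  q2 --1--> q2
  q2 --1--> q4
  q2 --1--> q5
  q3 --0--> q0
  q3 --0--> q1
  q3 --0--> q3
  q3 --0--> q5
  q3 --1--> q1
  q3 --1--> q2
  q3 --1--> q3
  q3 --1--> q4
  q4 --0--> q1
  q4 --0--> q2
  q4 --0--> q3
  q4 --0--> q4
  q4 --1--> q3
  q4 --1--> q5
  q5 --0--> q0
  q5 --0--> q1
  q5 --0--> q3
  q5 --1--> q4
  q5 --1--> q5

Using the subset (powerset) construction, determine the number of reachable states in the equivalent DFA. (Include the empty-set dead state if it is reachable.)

5

Start state of the DFA: {q0}.
{q0} --0--> ∅  [new]
{q0} --1--> {q0, q1, q2, q5}  [new]
∅ --0--> ∅  [seen]
∅ --1--> ∅  [seen]
{q0, q1, q2, q5} --0--> {q0, q1, q3, q4, q5}  [new]
{q0, q1, q2, q5} --1--> {q0, q1, q2, q3, q4, q5}  [new]
{q0, q1, q3, q4, q5} --0--> {q0, q1, q2, q3, q4, q5}  [seen]
{q0, q1, q3, q4, q5} --1--> {q0, q1, q2, q3, q4, q5}  [seen]
{q0, q1, q2, q3, q4, q5} --0--> {q0, q1, q2, q3, q4, q5}  [seen]
{q0, q1, q2, q3, q4, q5} --1--> {q0, q1, q2, q3, q4, q5}  [seen]
Reachable DFA states: {q0}, ∅, {q0, q1, q2, q5}, {q0, q1, q3, q4, q5}, {q0, q1, q2, q3, q4, q5}.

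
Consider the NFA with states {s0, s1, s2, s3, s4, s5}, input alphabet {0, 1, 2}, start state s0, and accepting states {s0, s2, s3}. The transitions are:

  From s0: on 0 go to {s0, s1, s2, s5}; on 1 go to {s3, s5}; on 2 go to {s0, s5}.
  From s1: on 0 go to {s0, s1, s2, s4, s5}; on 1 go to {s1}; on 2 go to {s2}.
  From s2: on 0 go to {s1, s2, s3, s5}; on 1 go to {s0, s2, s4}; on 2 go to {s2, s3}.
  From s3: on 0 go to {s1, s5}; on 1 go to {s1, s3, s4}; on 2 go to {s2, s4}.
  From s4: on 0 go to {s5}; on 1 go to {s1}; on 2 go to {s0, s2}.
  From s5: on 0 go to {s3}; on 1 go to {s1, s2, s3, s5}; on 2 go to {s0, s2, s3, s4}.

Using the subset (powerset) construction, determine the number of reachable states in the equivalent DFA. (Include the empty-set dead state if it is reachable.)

Start state of the DFA: {s0}.
{s0} --0--> {s0, s1, s2, s5}  [new]
{s0} --1--> {s3, s5}  [new]
{s0} --2--> {s0, s5}  [new]
{s0, s1, s2, s5} --0--> {s0, s1, s2, s3, s4, s5}  [new]
{s0, s1, s2, s5} --1--> {s0, s1, s2, s3, s4, s5}  [seen]
{s0, s1, s2, s5} --2--> {s0, s2, s3, s4, s5}  [new]
{s3, s5} --0--> {s1, s3, s5}  [new]
{s3, s5} --1--> {s1, s2, s3, s4, s5}  [new]
{s3, s5} --2--> {s0, s2, s3, s4}  [new]
{s0, s5} --0--> {s0, s1, s2, s3, s5}  [new]
{s0, s5} --1--> {s1, s2, s3, s5}  [new]
{s0, s5} --2--> {s0, s2, s3, s4, s5}  [seen]
{s0, s1, s2, s3, s4, s5} --0--> {s0, s1, s2, s3, s4, s5}  [seen]
{s0, s1, s2, s3, s4, s5} --1--> {s0, s1, s2, s3, s4, s5}  [seen]
{s0, s1, s2, s3, s4, s5} --2--> {s0, s2, s3, s4, s5}  [seen]
{s0, s2, s3, s4, s5} --0--> {s0, s1, s2, s3, s5}  [seen]
{s0, s2, s3, s4, s5} --1--> {s0, s1, s2, s3, s4, s5}  [seen]
{s0, s2, s3, s4, s5} --2--> {s0, s2, s3, s4, s5}  [seen]
{s1, s3, s5} --0--> {s0, s1, s2, s3, s4, s5}  [seen]
{s1, s3, s5} --1--> {s1, s2, s3, s4, s5}  [seen]
{s1, s3, s5} --2--> {s0, s2, s3, s4}  [seen]
{s1, s2, s3, s4, s5} --0--> {s0, s1, s2, s3, s4, s5}  [seen]
{s1, s2, s3, s4, s5} --1--> {s0, s1, s2, s3, s4, s5}  [seen]
{s1, s2, s3, s4, s5} --2--> {s0, s2, s3, s4}  [seen]
{s0, s2, s3, s4} --0--> {s0, s1, s2, s3, s5}  [seen]
{s0, s2, s3, s4} --1--> {s0, s1, s2, s3, s4, s5}  [seen]
{s0, s2, s3, s4} --2--> {s0, s2, s3, s4, s5}  [seen]
{s0, s1, s2, s3, s5} --0--> {s0, s1, s2, s3, s4, s5}  [seen]
{s0, s1, s2, s3, s5} --1--> {s0, s1, s2, s3, s4, s5}  [seen]
{s0, s1, s2, s3, s5} --2--> {s0, s2, s3, s4, s5}  [seen]
{s1, s2, s3, s5} --0--> {s0, s1, s2, s3, s4, s5}  [seen]
{s1, s2, s3, s5} --1--> {s0, s1, s2, s3, s4, s5}  [seen]
{s1, s2, s3, s5} --2--> {s0, s2, s3, s4}  [seen]
Reachable DFA states: {s0}, {s0, s1, s2, s5}, {s3, s5}, {s0, s5}, {s0, s1, s2, s3, s4, s5}, {s0, s2, s3, s4, s5}, {s1, s3, s5}, {s1, s2, s3, s4, s5}, {s0, s2, s3, s4}, {s0, s1, s2, s3, s5}, {s1, s2, s3, s5}.

11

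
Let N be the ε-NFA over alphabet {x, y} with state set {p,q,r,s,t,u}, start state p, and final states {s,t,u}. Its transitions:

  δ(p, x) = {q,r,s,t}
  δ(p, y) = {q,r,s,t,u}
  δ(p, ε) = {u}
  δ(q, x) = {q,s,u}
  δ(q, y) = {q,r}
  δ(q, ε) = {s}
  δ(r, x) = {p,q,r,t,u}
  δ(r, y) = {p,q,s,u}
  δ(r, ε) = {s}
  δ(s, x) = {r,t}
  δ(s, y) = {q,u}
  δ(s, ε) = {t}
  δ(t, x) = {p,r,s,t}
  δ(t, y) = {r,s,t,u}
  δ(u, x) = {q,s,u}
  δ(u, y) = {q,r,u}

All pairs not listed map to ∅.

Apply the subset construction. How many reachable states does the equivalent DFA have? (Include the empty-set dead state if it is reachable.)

3

Start state of the DFA: {p,u} (ε-closure of the NFA start).
{p,u} --x--> {q,r,s,t,u}  [new]
{p,u} --y--> {q,r,s,t,u}  [seen]
{q,r,s,t,u} --x--> {p,q,r,s,t,u}  [new]
{q,r,s,t,u} --y--> {p,q,r,s,t,u}  [seen]
{p,q,r,s,t,u} --x--> {p,q,r,s,t,u}  [seen]
{p,q,r,s,t,u} --y--> {p,q,r,s,t,u}  [seen]
Reachable DFA states: {p,u}, {q,r,s,t,u}, {p,q,r,s,t,u}.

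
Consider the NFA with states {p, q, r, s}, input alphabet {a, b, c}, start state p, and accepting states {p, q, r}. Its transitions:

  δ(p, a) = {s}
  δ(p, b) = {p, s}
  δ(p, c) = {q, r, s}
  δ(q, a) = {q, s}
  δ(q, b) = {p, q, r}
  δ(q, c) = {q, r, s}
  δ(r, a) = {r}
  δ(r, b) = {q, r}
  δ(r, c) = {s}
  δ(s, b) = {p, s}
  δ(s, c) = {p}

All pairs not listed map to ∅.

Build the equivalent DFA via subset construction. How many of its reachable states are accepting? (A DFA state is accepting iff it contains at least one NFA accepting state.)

4

Start state of the DFA: {p}.
{p} --a--> {s}  [new]
{p} --b--> {p, s}  [new]
{p} --c--> {q, r, s}  [new]
{s} --a--> ∅  [new]
{s} --b--> {p, s}  [seen]
{s} --c--> {p}  [seen]
{p, s} --a--> {s}  [seen]
{p, s} --b--> {p, s}  [seen]
{p, s} --c--> {p, q, r, s}  [new]
{q, r, s} --a--> {q, r, s}  [seen]
{q, r, s} --b--> {p, q, r, s}  [seen]
{q, r, s} --c--> {p, q, r, s}  [seen]
∅ --a--> ∅  [seen]
∅ --b--> ∅  [seen]
∅ --c--> ∅  [seen]
{p, q, r, s} --a--> {q, r, s}  [seen]
{p, q, r, s} --b--> {p, q, r, s}  [seen]
{p, q, r, s} --c--> {p, q, r, s}  [seen]
Reachable DFA states: {p}, {s}, {p, s}, {q, r, s}, ∅, {p, q, r, s}.
Accepting DFA states (contain an NFA accepting state): {p}, {p, s}, {q, r, s}, {p, q, r, s}.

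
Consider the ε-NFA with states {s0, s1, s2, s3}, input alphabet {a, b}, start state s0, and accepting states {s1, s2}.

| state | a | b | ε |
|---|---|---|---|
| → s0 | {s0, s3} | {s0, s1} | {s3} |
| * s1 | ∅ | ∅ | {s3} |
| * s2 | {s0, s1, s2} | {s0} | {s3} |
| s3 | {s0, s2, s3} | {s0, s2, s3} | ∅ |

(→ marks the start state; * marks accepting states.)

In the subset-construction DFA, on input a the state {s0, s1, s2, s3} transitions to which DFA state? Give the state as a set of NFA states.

δ(s0,a) = {s0, s3}; δ(s1,a) = ∅; δ(s2,a) = {s0, s1, s2}; δ(s3,a) = {s0, s2, s3}.
Union: {s0, s1, s2, s3}.

{s0, s1, s2, s3}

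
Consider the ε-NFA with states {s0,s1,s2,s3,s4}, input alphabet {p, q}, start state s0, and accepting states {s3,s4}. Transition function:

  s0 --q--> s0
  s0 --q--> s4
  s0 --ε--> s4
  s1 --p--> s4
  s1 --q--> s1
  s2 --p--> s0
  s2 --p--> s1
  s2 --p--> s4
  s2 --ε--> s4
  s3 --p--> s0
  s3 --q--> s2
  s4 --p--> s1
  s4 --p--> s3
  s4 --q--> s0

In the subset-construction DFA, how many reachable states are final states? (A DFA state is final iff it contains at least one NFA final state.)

7

Start state of the DFA: {s0,s4} (ε-closure of the NFA start).
{s0,s4} --p--> {s1,s3}  [new]
{s0,s4} --q--> {s0,s4}  [seen]
{s1,s3} --p--> {s0,s4}  [seen]
{s1,s3} --q--> {s1,s2,s4}  [new]
{s1,s2,s4} --p--> {s0,s1,s3,s4}  [new]
{s1,s2,s4} --q--> {s0,s1,s4}  [new]
{s0,s1,s3,s4} --p--> {s0,s1,s3,s4}  [seen]
{s0,s1,s3,s4} --q--> {s0,s1,s2,s4}  [new]
{s0,s1,s4} --p--> {s1,s3,s4}  [new]
{s0,s1,s4} --q--> {s0,s1,s4}  [seen]
{s0,s1,s2,s4} --p--> {s0,s1,s3,s4}  [seen]
{s0,s1,s2,s4} --q--> {s0,s1,s4}  [seen]
{s1,s3,s4} --p--> {s0,s1,s3,s4}  [seen]
{s1,s3,s4} --q--> {s0,s1,s2,s4}  [seen]
Reachable DFA states: {s0,s4}, {s1,s3}, {s1,s2,s4}, {s0,s1,s3,s4}, {s0,s1,s4}, {s0,s1,s2,s4}, {s1,s3,s4}.
Accepting DFA states (contain an NFA accepting state): {s0,s4}, {s1,s3}, {s1,s2,s4}, {s0,s1,s3,s4}, {s0,s1,s4}, {s0,s1,s2,s4}, {s1,s3,s4}.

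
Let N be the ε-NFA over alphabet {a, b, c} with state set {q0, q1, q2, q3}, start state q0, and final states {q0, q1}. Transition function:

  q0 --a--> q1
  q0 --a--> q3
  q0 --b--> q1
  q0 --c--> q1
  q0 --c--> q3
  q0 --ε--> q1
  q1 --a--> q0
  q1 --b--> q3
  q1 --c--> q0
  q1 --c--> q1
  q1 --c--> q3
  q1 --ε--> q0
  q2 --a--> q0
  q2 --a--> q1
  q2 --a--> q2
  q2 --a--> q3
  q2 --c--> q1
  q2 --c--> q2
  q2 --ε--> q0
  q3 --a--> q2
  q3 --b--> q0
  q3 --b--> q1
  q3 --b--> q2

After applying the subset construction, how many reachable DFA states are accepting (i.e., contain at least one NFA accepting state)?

Start state of the DFA: {q0, q1} (ε-closure of the NFA start).
{q0, q1} --a--> {q0, q1, q3}  [new]
{q0, q1} --b--> {q0, q1, q3}  [seen]
{q0, q1} --c--> {q0, q1, q3}  [seen]
{q0, q1, q3} --a--> {q0, q1, q2, q3}  [new]
{q0, q1, q3} --b--> {q0, q1, q2, q3}  [seen]
{q0, q1, q3} --c--> {q0, q1, q3}  [seen]
{q0, q1, q2, q3} --a--> {q0, q1, q2, q3}  [seen]
{q0, q1, q2, q3} --b--> {q0, q1, q2, q3}  [seen]
{q0, q1, q2, q3} --c--> {q0, q1, q2, q3}  [seen]
Reachable DFA states: {q0, q1}, {q0, q1, q3}, {q0, q1, q2, q3}.
Accepting DFA states (contain an NFA accepting state): {q0, q1}, {q0, q1, q3}, {q0, q1, q2, q3}.

3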